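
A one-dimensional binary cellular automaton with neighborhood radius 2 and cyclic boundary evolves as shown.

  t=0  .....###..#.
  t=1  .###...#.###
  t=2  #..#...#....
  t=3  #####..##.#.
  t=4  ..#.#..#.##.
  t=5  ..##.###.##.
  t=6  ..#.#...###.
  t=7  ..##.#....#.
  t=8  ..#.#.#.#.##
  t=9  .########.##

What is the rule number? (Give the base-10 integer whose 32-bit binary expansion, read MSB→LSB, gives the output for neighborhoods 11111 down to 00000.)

  nb #####: next=#  (t=3,i=2, bit31=1)
  nb ####.: next=.  (t=3,i=3, bit30=0)
  nb ###.#: next=.  (t=1,i=11, bit29=0)
  nb ###..: next=#  (t=0,i=7, bit28=1)
  nb ##.##: next=#  (t=1,i=0, bit27=1)
  nb ##.#.: next=#  (t=3,i=9, bit26=1)
  nb ##..#: next=.  (t=0,i=8, bit25=0)
  nb ##...: next=.  (t=1,i=4, bit24=0)
  nb #.###: next=.  (t=1,i=1, bit23=0)
  nb #.##.: next=#  (t=4,i=9, bit22=1)
  nb #.#.#: next=#  (t=3,i=10, bit21=1)
  nb #.#..: next=.  (t=4,i=4, bit20=0)
  nb #..##: next=.  (t=3,i=6, bit19=0)
  nb #..#.: next=#  (t=0,i=9, bit18=1)
  nb #...#: next=.  (t=1,i=5, bit17=0)
  nb #....: next=.  (t=0,i=0, bit16=0)
  nb .####: next=.  (t=3,i=1, bit15=0)
  nb .###.: next=.  (t=0,i=6, bit14=0)
  nb .##.#: next=.  (t=3,i=8, bit13=0)
  nb .##..: next=#  (t=4,i=10, bit12=1)
  nb .#.##: next=.  (t=1,i=8, bit11=0)
  nb .#.#.: next=#  (t=4,i=3, bit10=1)
  nb .#..#: next=#  (t=2,i=1, bit9=1)
  nb .#...: next=#  (t=0,i=11, bit8=1)
  nb ..###: next=.  (t=0,i=5, bit7=0)
  nb ..##.: next=#  (t=3,i=7, bit6=1)
  nb ..#.#: next=#  (t=1,i=7, bit5=1)
  nb ..#..: next=#  (t=0,i=10, bit4=1)
  nb ...##: next=.  (t=0,i=4, bit3=0)
  nb ...#.: next=.  (t=1,i=6, bit2=0)
  nb ....#: next=#  (t=0,i=3, bit1=1)
  nb .....: next=#  (t=0,i=1, bit0=1)
  bits 10011100011001000001011101110011 = 2623805299

2623805299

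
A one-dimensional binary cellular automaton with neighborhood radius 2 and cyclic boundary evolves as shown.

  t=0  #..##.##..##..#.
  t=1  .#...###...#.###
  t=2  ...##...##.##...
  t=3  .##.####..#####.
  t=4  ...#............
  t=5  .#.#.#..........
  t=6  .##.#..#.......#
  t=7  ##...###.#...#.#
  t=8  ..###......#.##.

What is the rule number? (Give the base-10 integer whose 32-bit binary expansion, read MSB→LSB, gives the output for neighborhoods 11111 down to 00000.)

  ##### -> .   bit 31 = 0  t=3,i=12
  ####. -> .   bit 30 = 0  t=3,i=6
  ###.# -> .   bit 29 = 0  t=1,i=15
  ###.. -> .   bit 28 = 0  t=1,i=7
  ##.## -> #   bit 27 = 1  t=0,i=5
  ##.#. -> .   bit 26 = 0  t=1,i=0
  ##..# -> .   bit 25 = 0  t=0,i=8
  ##... -> #   bit 24 = 1  t=1,i=8
  #.### -> .   bit 23 = 0  t=1,i=13
  #.##. -> #   bit 22 = 1  t=0,i=6
  #.#.# -> .   bit 21 = 0  t=5,i=3
  #.#.. -> .   bit 20 = 0  t=0,i=0
  #..## -> .   bit 19 = 0  t=0,i=2
  #..#. -> #   bit 18 = 1  t=0,i=13
  #...# -> #   bit 17 = 1  t=1,i=3
  #.... -> #   bit 16 = 1  t=2,i=14
  .#### -> .   bit 15 = 0  t=3,i=5
  .###. -> .   bit 14 = 0  t=1,i=6
  .##.# -> .   bit 13 = 0  t=0,i=4
  .##.. -> #   bit 12 = 1  t=0,i=7
  .#.## -> #   bit 11 = 1  t=1,i=12
  .#.#. -> #   bit 10 = 1  t=0,i=15
  .#..# -> #   bit 9 = 1  t=0,i=1
  .#... -> .   bit 8 = 0  t=1,i=2
  ..### -> .   bit 7 = 0  t=1,i=5
  ..##. -> .   bit 6 = 0  t=0,i=3
  ..#.# -> #   bit 5 = 1  t=0,i=14
  ..#.. -> #   bit 4 = 1  t=4,i=3
  ...## -> #   bit 3 = 1  t=1,i=4
  ...#. -> .   bit 2 = 0  t=1,i=10
  ....# -> #   bit 1 = 1  t=2,i=1
  ..... -> .   bit 0 = 0  t=2,i=0
  bits 00001001010001110001111000111010 = 155655738

155655738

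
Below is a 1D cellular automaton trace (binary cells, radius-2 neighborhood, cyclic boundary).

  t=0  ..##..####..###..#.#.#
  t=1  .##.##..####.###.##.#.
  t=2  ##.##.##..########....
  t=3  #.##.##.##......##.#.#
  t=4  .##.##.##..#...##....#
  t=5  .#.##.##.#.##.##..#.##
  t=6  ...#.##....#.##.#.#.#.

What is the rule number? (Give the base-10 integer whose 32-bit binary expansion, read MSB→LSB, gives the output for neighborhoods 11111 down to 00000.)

2060010876

  #####|.  b31=0 t=2,i=12
  ####.|#  b30=1 t=0,i=8
  ###.#|#  b29=1 t=1,i=11
  ###..|#  b28=1 t=0,i=9
  ##.##|#  b27=1 t=1,i=3
  ##.#.|.  b26=0 t=1,i=19
  ##..#|#  b25=1 t=0,i=4
  ##...|.  b24=0 t=2,i=18
  #.###|#  b23=1 t=1,i=13
  #.##.|#  b22=1 t=1,i=4
  #.#.#|.  b21=0 t=0,i=19
  #.#..|.  b20=0 t=0,i=21
  #..##|#  b19=1 t=0,i=1
  #..#.|.  b18=0 t=0,i=16
  #...#|.  b17=0 t=4,i=13
  #....|#  b16=1 t=2,i=19
  .####|.  b15=0 t=0,i=7
  .###.|#  b14=1 t=0,i=13
  .##.#|.  b13=0 t=1,i=2
  .##..|.  b12=0 t=0,i=3
  .#.##|.  b11=0 t=3,i=20
  .#.#.|#  b10=1 t=0,i=18
  .#..#|.  b9=0 t=0,i=0
  .#...|#  b8=1 t=4,i=12
  ..###|.  b7=0 t=0,i=6
  ..##.|#  b6=1 t=0,i=2
  ..#.#|#  b5=1 t=0,i=17
  ..#..|#  b4=1 t=4,i=11
  ...##|#  b3=1 t=2,i=21
  ...#.|#  b2=1 t=4,i=20
  ....#|.  b1=0 t=2,i=20
  .....|.  b0=0 t=3,i=12
  bits 01111010110010010100010101111100 = 2060010876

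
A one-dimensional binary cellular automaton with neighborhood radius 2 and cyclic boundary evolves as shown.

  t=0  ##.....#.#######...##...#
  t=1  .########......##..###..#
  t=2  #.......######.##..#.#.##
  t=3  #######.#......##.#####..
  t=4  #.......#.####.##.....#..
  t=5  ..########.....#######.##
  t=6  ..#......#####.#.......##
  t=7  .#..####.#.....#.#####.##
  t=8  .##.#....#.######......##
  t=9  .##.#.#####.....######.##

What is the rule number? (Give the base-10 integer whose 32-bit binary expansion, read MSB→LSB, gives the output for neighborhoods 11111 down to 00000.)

292896487

  ##### -> .   bit 31 = 0  t=0,i=11
  ####. -> .   bit 30 = 0  t=0,i=14
  ###.# -> .   bit 29 = 0  t=2,i=13
  ###.. -> #   bit 28 = 1  t=0,i=1
  ##.## -> .   bit 27 = 0  t=2,i=14
  ##.#. -> .   bit 26 = 0  t=3,i=7
  ##..# -> .   bit 25 = 0  t=1,i=17
  ##... -> #   bit 24 = 1  t=0,i=2
  #.### -> .   bit 23 = 0  t=0,i=9
  #.##. -> #   bit 22 = 1  t=2,i=15
  #.#.# -> #   bit 21 = 1  t=2,i=21
  #.#.. -> #   bit 20 = 1  t=3,i=8
  #..## -> .   bit 19 = 0  t=1,i=18
  #..#. -> #   bit 18 = 1  t=1,i=23
  #...# -> .   bit 17 = 0  t=0,i=17
  #.... -> #   bit 16 = 1  t=0,i=3
  .#### -> .   bit 15 = 0  t=0,i=10
  .###. -> .   bit 14 = 0  t=0,i=0
  .##.# -> #   bit 13 = 1  t=3,i=16
  .##.. -> #   bit 12 = 1  t=0,i=20
  .#.## -> #   bit 11 = 1  t=0,i=8
  .#.#. -> #   bit 10 = 1  t=2,i=20
  .#..# -> #   bit 9 = 1  t=4,i=23
  .#... -> .   bit 8 = 0  t=3,i=9
  ..### -> #   bit 7 = 1  t=0,i=24
  ..##. -> #   bit 6 = 1  t=0,i=19
  ..#.# -> #   bit 5 = 1  t=0,i=7
  ..#.. -> .   bit 4 = 0  t=4,i=0
  ...## -> .   bit 3 = 0  t=0,i=18
  ...#. -> #   bit 2 = 1  t=0,i=6
  ....# -> #   bit 1 = 1  t=0,i=5
  ..... -> #   bit 0 = 1  t=0,i=4
  bits 00010001011101010011111011100111 = 292896487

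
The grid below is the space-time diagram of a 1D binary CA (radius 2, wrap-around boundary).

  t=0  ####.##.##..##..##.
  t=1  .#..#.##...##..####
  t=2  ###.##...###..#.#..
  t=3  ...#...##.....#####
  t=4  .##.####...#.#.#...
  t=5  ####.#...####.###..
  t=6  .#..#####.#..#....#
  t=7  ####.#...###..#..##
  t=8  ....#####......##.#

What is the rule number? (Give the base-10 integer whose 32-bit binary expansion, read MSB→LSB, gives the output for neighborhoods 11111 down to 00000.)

  #####|.  b31=0 t=3,i=16
  ####.|.  b30=0 t=0,i=2
  ###.#|.  b29=0 t=0,i=3
  ###..|.  b28=0 t=2,i=11
  ##.##|#  b27=1 t=0,i=4
  ##.#.|#  b26=1 t=1,i=0
  ##..#|.  b25=0 t=0,i=10
  ##...|.  b24=0 t=1,i=8
  #.###|.  b23=0 t=0,i=0
  #.##.|.  b22=0 t=0,i=5
  #.#.#|.  b21=0 t=4,i=13
  #.#..|#  b20=1 t=1,i=1
  #..##|#  b19=1 t=0,i=11
  #..#.|.  b18=0 t=1,i=3
  #...#|#  b17=1 t=1,i=9
  #....|.  b16=0 t=3,i=10
  .####|#  b15=1 t=0,i=1
  .###.|.  b14=0 t=2,i=1
  .##.#|#  b13=1 t=0,i=6
  .##..|.  b12=0 t=0,i=9
  .#.##|#  b11=1 t=1,i=5
  .#.#.|#  b10=1 t=2,i=15
  .#..#|#  b9=1 t=1,i=2
  .#...|#  b8=1 t=3,i=4
  ..###|.  b7=0 t=1,i=15
  ..##.|#  b6=1 t=0,i=12
  ..#.#|#  b5=1 t=1,i=4
  ..#..|.  b4=0 t=3,i=3
  ...##|#  b3=1 t=1,i=10
  ...#.|#  b2=1 t=3,i=2
  ....#|.  b1=0 t=3,i=12
  .....|#  b0=1 t=3,i=11
  bits 00001100000110101010111101101101 = 203075437

203075437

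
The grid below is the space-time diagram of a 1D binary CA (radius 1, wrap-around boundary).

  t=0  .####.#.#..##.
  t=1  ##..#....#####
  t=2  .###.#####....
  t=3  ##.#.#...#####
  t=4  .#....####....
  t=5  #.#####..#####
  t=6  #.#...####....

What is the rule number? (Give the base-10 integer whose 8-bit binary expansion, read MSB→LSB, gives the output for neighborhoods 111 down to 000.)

  ### -> .   bit 7 = 0  t=0,i=2
  ##. -> #   bit 6 = 1  t=0,i=4
  #.# -> .   bit 5 = 0  t=0,i=5
  #.. -> #   bit 4 = 1  t=0,i=9
  .## -> #   bit 3 = 1  t=0,i=1
  .#. -> .   bit 2 = 0  t=0,i=6
  ..# -> #   bit 1 = 1  t=0,i=0
  ... -> #   bit 0 = 1  t=1,i=6
  bits 01011011 = 91

91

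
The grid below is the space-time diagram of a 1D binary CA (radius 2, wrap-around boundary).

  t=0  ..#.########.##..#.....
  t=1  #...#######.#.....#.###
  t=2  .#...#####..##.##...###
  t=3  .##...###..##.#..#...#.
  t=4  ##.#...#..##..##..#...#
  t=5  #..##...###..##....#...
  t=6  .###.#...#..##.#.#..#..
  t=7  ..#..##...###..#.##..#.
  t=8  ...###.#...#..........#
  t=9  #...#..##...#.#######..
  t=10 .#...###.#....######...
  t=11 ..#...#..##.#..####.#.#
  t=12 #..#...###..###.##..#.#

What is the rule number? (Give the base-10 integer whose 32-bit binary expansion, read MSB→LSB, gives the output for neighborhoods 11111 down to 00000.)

  ##### -> #   bit 31 = 1  t=0,i=6
  ####. -> #   bit 30 = 1  t=0,i=10
  ###.# -> .   bit 29 = 0  t=0,i=11
  ###.. -> .   bit 28 = 0  t=1,i=0
  ##.## -> #   bit 27 = 1  t=0,i=12
  ##.#. -> .   bit 26 = 0  t=1,i=11
  ##..# -> .   bit 25 = 0  t=0,i=15
  ##... -> #   bit 24 = 1  t=1,i=1
  #.### -> #   bit 23 = 1  t=0,i=4
  #.##. -> .   bit 22 = 0  t=0,i=13
  #.#.# -> #   bit 21 = 1  t=6,i=15
  #.#.. -> #   bit 20 = 1  t=1,i=12
  #..## -> #   bit 19 = 1  t=2,i=11
  #..#. -> .   bit 18 = 0  t=0,i=16
  #...# -> .   bit 17 = 0  t=1,i=2
  #.... -> .   bit 16 = 0  t=0,i=19
  .#### -> #   bit 15 = 1  t=0,i=5
  .###. -> #   bit 14 = 1  t=2,i=21
  .##.# -> .   bit 13 = 0  t=2,i=13
  .##.. -> .   bit 12 = 0  t=0,i=14
  .#.## -> .   bit 11 = 0  t=0,i=3
  .#.#. -> .   bit 10 = 0  t=6,i=16
  .#..# -> #   bit 9 = 1  t=3,i=15
  .#... -> #   bit 8 = 1  t=0,i=18
  ..### -> .   bit 7 = 0  t=1,i=4
  ..##. -> #   bit 6 = 1  t=2,i=12
  ..#.# -> .   bit 5 = 0  t=0,i=2
  ..#.. -> .   bit 4 = 0  t=0,i=17
  ...## -> .   bit 3 = 0  t=1,i=3
  ...#. -> .   bit 2 = 0  t=0,i=1
  ....# -> #   bit 1 = 1  t=0,i=0
  ..... -> #   bit 0 = 1  t=0,i=20
  bits 11001001101110001100001101000011 = 3384329027

3384329027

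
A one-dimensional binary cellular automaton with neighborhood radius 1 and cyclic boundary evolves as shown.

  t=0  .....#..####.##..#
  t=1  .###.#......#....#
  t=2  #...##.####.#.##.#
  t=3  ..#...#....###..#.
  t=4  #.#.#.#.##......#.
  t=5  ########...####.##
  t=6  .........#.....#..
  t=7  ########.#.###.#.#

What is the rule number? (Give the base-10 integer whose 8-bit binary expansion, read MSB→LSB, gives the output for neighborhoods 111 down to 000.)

  nb ###: next=.  (t=0,i=9, bit7=0)
  nb ##.: next=.  (t=0,i=11, bit6=0)
  nb #.#: next=#  (t=0,i=12, bit5=1)
  nb #..: next=.  (t=0,i=0, bit4=0)
  nb .##: next=.  (t=0,i=8, bit3=0)
  nb .#.: next=#  (t=0,i=5, bit2=1)
  nb ..#: next=.  (t=0,i=4, bit1=0)
  nb ...: next=#  (t=0,i=1, bit0=1)
  bits 00100101 = 37

37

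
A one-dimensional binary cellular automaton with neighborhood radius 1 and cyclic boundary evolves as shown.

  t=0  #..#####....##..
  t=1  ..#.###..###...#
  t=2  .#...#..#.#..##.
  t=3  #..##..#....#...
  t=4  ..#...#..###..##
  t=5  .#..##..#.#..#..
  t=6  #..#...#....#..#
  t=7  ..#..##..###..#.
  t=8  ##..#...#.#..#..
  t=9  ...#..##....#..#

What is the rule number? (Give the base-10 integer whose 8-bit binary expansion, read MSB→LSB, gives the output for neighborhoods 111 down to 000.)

131

  nb ###: next=#  (t=0,i=4, bit7=1)
  nb ##.: next=.  (t=0,i=7, bit6=0)
  nb #.#: next=.  (t=1,i=3, bit5=0)
  nb #..: next=.  (t=0,i=1, bit4=0)
  nb .##: next=.  (t=0,i=3, bit3=0)
  nb .#.: next=.  (t=0,i=0, bit2=0)
  nb ..#: next=#  (t=0,i=2, bit1=1)
  nb ...: next=#  (t=0,i=9, bit0=1)
  bits 10000011 = 131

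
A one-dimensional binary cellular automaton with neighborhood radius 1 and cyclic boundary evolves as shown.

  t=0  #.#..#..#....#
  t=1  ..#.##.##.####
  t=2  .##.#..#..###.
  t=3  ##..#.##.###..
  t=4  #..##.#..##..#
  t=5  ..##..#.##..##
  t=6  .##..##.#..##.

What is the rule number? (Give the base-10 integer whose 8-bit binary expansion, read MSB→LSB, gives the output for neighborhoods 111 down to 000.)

143

  nb ###: next=#  (t=1,i=11, bit7=1)
  nb ##.: next=.  (t=0,i=0, bit6=0)
  nb #.#: next=.  (t=0,i=1, bit5=0)
  nb #..: next=.  (t=0,i=3, bit4=0)
  nb .##: next=#  (t=0,i=13, bit3=1)
  nb .#.: next=#  (t=0,i=2, bit2=1)
  nb ..#: next=#  (t=0,i=4, bit1=1)
  nb ...: next=#  (t=0,i=10, bit0=1)
  bits 10001111 = 143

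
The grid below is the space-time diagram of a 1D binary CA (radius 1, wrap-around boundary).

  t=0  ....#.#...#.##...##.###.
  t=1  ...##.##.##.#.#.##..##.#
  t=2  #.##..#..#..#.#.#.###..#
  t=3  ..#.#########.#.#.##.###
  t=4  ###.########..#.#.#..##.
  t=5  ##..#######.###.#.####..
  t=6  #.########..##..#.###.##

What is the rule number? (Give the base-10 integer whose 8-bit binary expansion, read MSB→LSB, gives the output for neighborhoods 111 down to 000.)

158

  ### -> #   bit 7 = 1  t=0,i=21
  ##. -> .   bit 6 = 0  t=0,i=13
  #.# -> .   bit 5 = 0  t=0,i=5
  #.. -> #   bit 4 = 1  t=0,i=7
  .## -> #   bit 3 = 1  t=0,i=12
  .#. -> #   bit 2 = 1  t=0,i=4
  ..# -> #   bit 1 = 1  t=0,i=3
  ... -> .   bit 0 = 0  t=0,i=0
  bits 10011110 = 158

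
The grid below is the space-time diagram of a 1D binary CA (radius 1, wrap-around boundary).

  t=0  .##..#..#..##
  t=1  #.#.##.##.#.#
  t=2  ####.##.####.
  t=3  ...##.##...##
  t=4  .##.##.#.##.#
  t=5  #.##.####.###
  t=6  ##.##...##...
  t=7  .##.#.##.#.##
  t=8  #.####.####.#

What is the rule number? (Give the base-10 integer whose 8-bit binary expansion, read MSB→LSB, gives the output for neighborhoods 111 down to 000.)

  ###|.  b7=0 t=2,i=1
  ##.|#  b6=1 t=0,i=2
  #.#|#  b5=1 t=0,i=0
  #..|.  b4=0 t=0,i=3
  .##|.  b3=0 t=0,i=1
  .#.|#  b2=1 t=0,i=5
  ..#|#  b1=1 t=0,i=4
  ...|#  b0=1 t=3,i=1
  bits 01100111 = 103

103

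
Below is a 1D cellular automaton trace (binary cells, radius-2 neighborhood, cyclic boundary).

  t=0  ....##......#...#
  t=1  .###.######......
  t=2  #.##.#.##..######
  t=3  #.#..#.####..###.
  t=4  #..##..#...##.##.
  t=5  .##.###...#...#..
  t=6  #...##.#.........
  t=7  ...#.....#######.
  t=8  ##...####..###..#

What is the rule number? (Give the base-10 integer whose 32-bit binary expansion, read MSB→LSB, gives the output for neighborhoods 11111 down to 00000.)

  ##### -> #   bit 31 = 1  t=1,i=7
  ####. -> .   bit 30 = 0  t=1,i=9
  ###.# -> #   bit 29 = 1  t=1,i=3
  ###.. -> .   bit 28 = 0  t=1,i=10
  ##.## -> .   bit 27 = 0  t=1,i=4
  ##.#. -> .   bit 26 = 0  t=2,i=4
  ##..# -> #   bit 25 = 1  t=2,i=9
  ##... -> #   bit 24 = 1  t=0,i=6
  #.### -> #   bit 23 = 1  t=1,i=5
  #.##. -> #   bit 22 = 1  t=2,i=2
  #.#.# -> #   bit 21 = 1  t=2,i=5
  #.#.. -> .   bit 20 = 0  t=3,i=2
  #..## -> #   bit 19 = 1  t=2,i=10
  #..#. -> #   bit 18 = 1  t=3,i=4
  #...# -> .   bit 17 = 0  t=0,i=14
  #.... -> #   bit 16 = 1  t=0,i=1
  .#### -> .   bit 15 = 0  t=1,i=6
  .###. -> #   bit 14 = 1  t=1,i=2
  .##.# -> .   bit 13 = 0  t=2,i=3
  .##.. -> #   bit 12 = 1  t=0,i=5
  .#.## -> .   bit 11 = 0  t=2,i=6
  .#.#. -> .   bit 10 = 0  t=3,i=1
  .#..# -> #   bit 9 = 1  t=3,i=3
  .#... -> .   bit 8 = 0  t=0,i=0
  ..### -> .   bit 7 = 0  t=1,i=1
  ..##. -> .   bit 6 = 0  t=0,i=4
  ..#.# -> .   bit 5 = 0  t=3,i=5
  ..#.. -> .   bit 4 = 0  t=0,i=12
  ...## -> #   bit 3 = 1  t=0,i=3
  ...#. -> .   bit 2 = 0  t=0,i=11
  ....# -> #   bit 1 = 1  t=0,i=2
  ..... -> #   bit 0 = 1  t=0,i=8
  bits 10100011111011010101001000001011 = 2750239243

2750239243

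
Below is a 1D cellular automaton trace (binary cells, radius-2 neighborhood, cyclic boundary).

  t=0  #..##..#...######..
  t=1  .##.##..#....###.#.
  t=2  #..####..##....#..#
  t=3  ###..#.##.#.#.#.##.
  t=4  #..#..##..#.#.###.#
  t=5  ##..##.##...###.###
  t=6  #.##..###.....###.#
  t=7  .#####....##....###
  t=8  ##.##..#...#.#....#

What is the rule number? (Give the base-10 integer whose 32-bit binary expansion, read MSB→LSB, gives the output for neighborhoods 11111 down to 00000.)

  nb #####: next=#  (t=0,i=13, bit31=1)
  nb ####.: next=#  (t=0,i=15, bit30=1)
  nb ###.#: next=#  (t=1,i=15, bit29=1)
  nb ###..: next=.  (t=0,i=16, bit28=0)
  nb ##.##: next=#  (t=1,i=3, bit27=1)
  nb ##.#.: next=.  (t=1,i=16, bit26=0)
  nb ##..#: next=#  (t=0,i=5, bit25=1)
  nb ##...: next=.  (t=2,i=11, bit24=0)
  nb #.###: next=#  (t=3,i=0, bit23=1)
  nb #.##.: next=#  (t=1,i=4, bit22=1)
  nb #.#.#: next=#  (t=3,i=10, bit21=1)
  nb #.#..: next=.  (t=1,i=17, bit20=0)
  nb #..##: next=#  (t=0,i=2, bit19=1)
  nb #..#.: next=.  (t=0,i=6, bit18=0)
  nb #...#: next=.  (t=0,i=9, bit17=0)
  nb #....: next=#  (t=1,i=10, bit16=1)
  nb .####: next=.  (t=0,i=12, bit15=0)
  nb .###.: next=.  (t=1,i=14, bit14=0)
  nb .##.#: next=.  (t=1,i=2, bit13=0)
  nb .##..: next=#  (t=0,i=4, bit12=1)
  nb .#.##: next=#  (t=3,i=6, bit11=1)
  nb .#.#.: next=.  (t=3,i=11, bit10=0)
  nb .#..#: next=#  (t=0,i=1, bit9=1)
  nb .#...: next=#  (t=0,i=8, bit8=1)
  nb ..###: next=.  (t=0,i=11, bit7=0)
  nb ..##.: next=.  (t=0,i=3, bit6=0)
  nb ..#.#: next=.  (t=3,i=5, bit5=0)
  nb ..#..: next=.  (t=0,i=0, bit4=0)
  nb ...##: next=.  (t=0,i=10, bit3=0)
  nb ...#.: next=#  (t=2,i=14, bit2=1)
  nb ....#: next=.  (t=1,i=11, bit1=0)
  nb .....: next=#  (t=6,i=11, bit0=1)
  bits 11101010111010010001101100000101 = 3941145349

3941145349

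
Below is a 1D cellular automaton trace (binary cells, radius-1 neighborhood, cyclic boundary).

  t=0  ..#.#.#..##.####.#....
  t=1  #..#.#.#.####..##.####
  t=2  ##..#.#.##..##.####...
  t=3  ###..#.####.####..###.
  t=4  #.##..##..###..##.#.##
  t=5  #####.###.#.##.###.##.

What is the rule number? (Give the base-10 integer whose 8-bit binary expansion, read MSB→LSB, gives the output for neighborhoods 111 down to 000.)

  ###|.  b7=0 t=0,i=13
  ##.|#  b6=1 t=0,i=10
  #.#|#  b5=1 t=0,i=3
  #..|#  b4=1 t=0,i=7
  .##|#  b3=1 t=0,i=9
  .#.|.  b2=0 t=0,i=2
  ..#|.  b1=0 t=0,i=1
  ...|#  b0=1 t=0,i=0
  bits 01111001 = 121

121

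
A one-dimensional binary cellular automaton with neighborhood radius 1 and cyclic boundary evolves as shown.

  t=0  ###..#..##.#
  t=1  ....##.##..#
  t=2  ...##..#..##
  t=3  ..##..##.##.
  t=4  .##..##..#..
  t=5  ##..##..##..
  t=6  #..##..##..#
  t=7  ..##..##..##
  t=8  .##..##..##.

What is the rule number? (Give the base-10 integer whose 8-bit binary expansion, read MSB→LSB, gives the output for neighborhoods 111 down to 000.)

14

  nb ###: next=.  (t=0,i=0, bit7=0)
  nb ##.: next=.  (t=0,i=2, bit6=0)
  nb #.#: next=.  (t=0,i=10, bit5=0)
  nb #..: next=.  (t=0,i=3, bit4=0)
  nb .##: next=#  (t=0,i=8, bit3=1)
  nb .#.: next=#  (t=0,i=5, bit2=1)
  nb ..#: next=#  (t=0,i=4, bit1=1)
  nb ...: next=.  (t=1,i=1, bit0=0)
  bits 00001110 = 14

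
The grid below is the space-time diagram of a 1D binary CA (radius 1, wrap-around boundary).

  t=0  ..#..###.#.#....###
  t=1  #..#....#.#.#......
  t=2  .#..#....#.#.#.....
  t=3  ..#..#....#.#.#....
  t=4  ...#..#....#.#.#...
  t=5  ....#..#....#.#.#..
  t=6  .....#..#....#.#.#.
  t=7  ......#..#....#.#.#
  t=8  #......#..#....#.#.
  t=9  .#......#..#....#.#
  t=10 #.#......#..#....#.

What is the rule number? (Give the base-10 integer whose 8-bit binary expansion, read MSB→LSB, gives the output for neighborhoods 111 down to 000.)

48

  [7] ### => .  t=0,i=6
  [6] ##. => .  t=0,i=7
  [5] #.# => #  t=0,i=8
  [4] #.. => #  t=0,i=0
  [3] .## => .  t=0,i=5
  [2] .#. => .  t=0,i=2
  [1] ..# => .  t=0,i=1
  [0] ... => .  t=0,i=13
  bits 00110000 = 48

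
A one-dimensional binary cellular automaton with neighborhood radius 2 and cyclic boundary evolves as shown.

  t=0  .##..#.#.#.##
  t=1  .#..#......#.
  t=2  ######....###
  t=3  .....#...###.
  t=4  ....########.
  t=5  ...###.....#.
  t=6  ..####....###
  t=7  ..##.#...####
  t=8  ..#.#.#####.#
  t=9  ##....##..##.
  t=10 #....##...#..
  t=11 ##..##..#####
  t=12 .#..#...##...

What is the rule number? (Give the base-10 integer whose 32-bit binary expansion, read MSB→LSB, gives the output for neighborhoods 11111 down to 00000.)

885441500

  [31] ##### => .  t=2,i=0
  [30] ####. => .  t=2,i=4
  [29] ###.# => #  t=8,i=10
  [28] ###.. => #  t=2,i=5
  [27] ##.## => .  t=0,i=0
  [26] ##.#. => #  t=7,i=4
  [25] ##..# => .  t=0,i=3
  [24] ##... => .  t=2,i=6
  [23] #.### => #  t=8,i=6
  [22] #.##. => #  t=0,i=1
  [21] #.#.# => .  t=0,i=7
  [20] #.#.. => .  t=7,i=5
  [19] #..## => .  t=6,i=1
  [18] #..#. => #  t=0,i=4
  [17] #...# => #  t=3,i=7
  [16] #.... => .  t=1,i=6
  [15] .#### => #  t=2,i=11
  [14] .###. => #  t=3,i=10
  [13] .##.# => .  t=0,i=12
  [12] .##.. => .  t=0,i=2
  [11] .#.## => .  t=0,i=10
  [10] .#.#. => .  t=0,i=6
  [9] .#..# => #  t=1,i=2
  [8] .#... => #  t=1,i=5
  [7] ..### => #  t=2,i=10
  [6] ..##. => #  t=7,i=2
  [5] ..#.# => .  t=0,i=5
  [4] ..#.. => #  t=1,i=1
  [3] ...## => #  t=2,i=9
  [2] ...#. => #  t=1,i=10
  [1] ....# => .  t=1,i=9
  [0] ..... => .  t=1,i=7
  bits 00110100110001101100001111011100 = 885441500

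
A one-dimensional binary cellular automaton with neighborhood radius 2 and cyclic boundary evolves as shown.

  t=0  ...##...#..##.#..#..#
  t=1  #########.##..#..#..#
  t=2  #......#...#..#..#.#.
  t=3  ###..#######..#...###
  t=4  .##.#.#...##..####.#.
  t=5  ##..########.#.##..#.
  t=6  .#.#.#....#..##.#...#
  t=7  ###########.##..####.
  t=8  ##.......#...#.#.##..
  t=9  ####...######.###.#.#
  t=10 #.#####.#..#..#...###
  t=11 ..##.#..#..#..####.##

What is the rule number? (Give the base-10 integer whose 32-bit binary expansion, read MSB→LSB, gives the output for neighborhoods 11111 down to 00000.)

1371250014

  nb #####: next=.  (t=1,i=1, bit31=0)
  nb ####.: next=#  (t=1,i=7, bit30=1)
  nb ###.#: next=.  (t=1,i=8, bit29=0)
  nb ###..: next=#  (t=3,i=2, bit28=1)
  nb ##.##: next=.  (t=1,i=9, bit27=0)
  nb ##.#.: next=.  (t=0,i=13, bit26=0)
  nb ##..#: next=.  (t=1,i=12, bit25=0)
  nb ##...: next=#  (t=0,i=5, bit24=1)
  nb #.###: next=#  (t=7,i=0, bit23=1)
  nb #.##.: next=.  (t=1,i=10, bit22=0)
  nb #.#.#: next=#  (t=2,i=19, bit21=1)
  nb #.#..: next=#  (t=0,i=14, bit20=1)
  nb #..##: next=#  (t=0,i=10, bit19=1)
  nb #..#.: next=.  (t=0,i=16, bit18=0)
  nb #...#: next=#  (t=0,i=1, bit17=1)
  nb #....: next=#  (t=2,i=2, bit16=1)
  nb .####: next=#  (t=1,i=0, bit15=1)
  nb .###.: next=.  (t=9,i=15, bit14=0)
  nb .##.#: next=.  (t=0,i=12, bit13=0)
  nb .##..: next=#  (t=0,i=4, bit12=1)
  nb .#.##: next=#  (t=5,i=14, bit11=1)
  nb .#.#.: next=#  (t=2,i=18, bit10=1)
  nb .#..#: next=.  (t=0,i=9, bit9=0)
  nb .#...: next=#  (t=0,i=0, bit8=1)
  nb ..###: next=.  (t=1,i=20, bit7=0)
  nb ..##.: next=#  (t=0,i=3, bit6=1)
  nb ..#.#: next=.  (t=2,i=17, bit5=0)
  nb ..#..: next=#  (t=0,i=8, bit4=1)
  nb ...##: next=#  (t=0,i=2, bit3=1)
  nb ...#.: next=#  (t=0,i=7, bit2=1)
  nb ....#: next=#  (t=2,i=5, bit1=1)
  nb .....: next=.  (t=2,i=3, bit0=0)
  bits 01010001101110111001110101011110 = 1371250014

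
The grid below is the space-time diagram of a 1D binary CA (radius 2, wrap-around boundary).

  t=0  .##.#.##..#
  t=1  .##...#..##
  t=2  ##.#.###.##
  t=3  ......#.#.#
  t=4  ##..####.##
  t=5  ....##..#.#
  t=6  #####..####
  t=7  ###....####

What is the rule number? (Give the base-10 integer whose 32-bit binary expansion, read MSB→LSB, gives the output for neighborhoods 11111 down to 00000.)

2304108542

  #####|#  b31=1 t=6,i=0
  ####.|.  b30=0 t=2,i=0
  ###.#|.  b29=0 t=2,i=1
  ###..|.  b28=0 t=4,i=1
  ##.##|#  b27=1 t=1,i=0
  ##.#.|.  b26=0 t=0,i=3
  ##..#|.  b25=0 t=0,i=8
  ##...|#  b24=1 t=1,i=3
  #.###|.  b23=0 t=2,i=5
  #.##.|#  b22=1 t=0,i=1
  #.#.#|.  b21=0 t=0,i=4
  #.#..|#  b20=1 t=3,i=10
  #..##|.  b19=0 t=1,i=8
  #..#.|#  b18=1 t=0,i=9
  #...#|.  b17=0 t=1,i=4
  #....|#  b16=1 t=3,i=1
  .####|#  b15=1 t=2,i=10
  .###.|#  b14=1 t=2,i=6
  .##.#|#  b13=1 t=0,i=2
  .##..|.  b12=0 t=0,i=7
  .#.##|.  b11=0 t=0,i=0
  .#.#.|#  b10=1 t=3,i=7
  .#..#|#  b9=1 t=1,i=7
  .#...|#  b8=1 t=3,i=0
  ..###|#  b7=1 t=4,i=4
  ..##.|#  b6=1 t=1,i=9
  ..#.#|#  b5=1 t=0,i=10
  ..#..|#  b4=1 t=1,i=6
  ...##|#  b3=1 t=5,i=3
  ...#.|#  b2=1 t=1,i=5
  ....#|#  b1=1 t=3,i=4
  .....|.  b0=0 t=3,i=2
  bits 10001001010101011110011111111110 = 2304108542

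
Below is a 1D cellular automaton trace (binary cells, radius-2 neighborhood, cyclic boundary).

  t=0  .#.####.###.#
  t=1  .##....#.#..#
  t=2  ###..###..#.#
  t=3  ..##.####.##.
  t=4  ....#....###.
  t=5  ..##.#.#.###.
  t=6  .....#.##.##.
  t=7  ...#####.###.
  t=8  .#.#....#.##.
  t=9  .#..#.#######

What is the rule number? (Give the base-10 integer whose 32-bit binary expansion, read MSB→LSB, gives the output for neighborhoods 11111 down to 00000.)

442522534

  [31] ##### => .  t=7,i=5
  [30] ####. => .  t=0,i=5
  [29] ###.# => .  t=0,i=6
  [28] ###.. => #  t=2,i=2
  [27] ##.## => #  t=0,i=7
  [26] ##.#. => .  t=0,i=11
  [25] ##..# => #  t=2,i=3
  [24] ##... => .  t=1,i=3
  [23] #.### => .  t=0,i=3
  [22] #.##. => #  t=1,i=1
  [21] #.#.# => #  t=0,i=1
  [20] #.#.. => .  t=1,i=9
  [19] #..## => .  t=2,i=4
  [18] #..#. => .  t=1,i=11
  [17] #...# => .  t=3,i=0
  [16] #.... => .  t=1,i=4
  [15] .#### => .  t=0,i=4
  [14] .###. => #  t=0,i=9
  [13] .##.# => .  t=3,i=3
  [12] .##.. => #  t=1,i=2
  [11] .#.## => #  t=0,i=2
  [10] .#.#. => .  t=0,i=0
  [9] .#..# => #  t=1,i=10
  [8] .#... => #  t=4,i=5
  [7] ..### => #  t=2,i=5
  [6] ..##. => .  t=3,i=2
  [5] ..#.# => #  t=1,i=7
  [4] ..#.. => .  t=4,i=4
  [3] ...## => .  t=3,i=1
  [2] ...#. => #  t=1,i=6
  [1] ....# => #  t=1,i=5
  [0] ..... => .  t=4,i=1
  bits 00011010011000000101101110100110 = 442522534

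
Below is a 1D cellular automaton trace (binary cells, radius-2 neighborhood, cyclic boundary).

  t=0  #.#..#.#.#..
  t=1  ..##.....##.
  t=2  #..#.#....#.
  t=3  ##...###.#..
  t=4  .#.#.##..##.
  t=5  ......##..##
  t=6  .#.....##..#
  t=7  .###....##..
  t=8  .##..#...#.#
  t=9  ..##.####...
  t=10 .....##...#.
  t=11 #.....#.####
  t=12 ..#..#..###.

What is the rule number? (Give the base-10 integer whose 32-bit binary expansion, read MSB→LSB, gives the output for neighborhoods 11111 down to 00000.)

2190726036

  #####|#  b31=1 t=11,i=10
  ####.|.  b30=0 t=9,i=7
  ###.#|.  b29=0 t=3,i=7
  ###..|.  b28=0 t=7,i=3
  ##.##|.  b27=0 t=9,i=4
  ##.#.|.  b26=0 t=3,i=8
  ##..#|#  b25=1 t=4,i=7
  ##...|.  b24=0 t=1,i=4
  #.###|#  b23=1 t=9,i=5
  #.##.|.  b22=0 t=4,i=5
  #.#.#|.  b21=0 t=0,i=7
  #.#..|#  b20=1 t=0,i=2
  #..##|.  b19=0 t=3,i=11
  #..#.|.  b18=0 t=0,i=4
  #...#|#  b17=1 t=1,i=0
  #....|#  b16=1 t=1,i=5
  .####|#  b15=1 t=9,i=6
  .###.|#  b14=1 t=3,i=6
  .##.#|.  b13=0 t=9,i=3
  .##..|#  b12=1 t=1,i=3
  .#.##|.  b11=0 t=4,i=4
  .#.#.|.  b10=0 t=0,i=1
  .#..#|#  b9=1 t=0,i=3
  .#...|#  b8=1 t=2,i=6
  ..###|#  b7=1 t=3,i=5
  ..##.|.  b6=0 t=1,i=2
  ..#.#|.  b5=0 t=0,i=0
  ..#..|#  b4=1 t=8,i=5
  ...##|.  b3=0 t=1,i=1
  ...#.|#  b2=1 t=2,i=9
  ....#|.  b1=0 t=1,i=7
  .....|.  b0=0 t=1,i=6
  bits 10000010100100111101001110010100 = 2190726036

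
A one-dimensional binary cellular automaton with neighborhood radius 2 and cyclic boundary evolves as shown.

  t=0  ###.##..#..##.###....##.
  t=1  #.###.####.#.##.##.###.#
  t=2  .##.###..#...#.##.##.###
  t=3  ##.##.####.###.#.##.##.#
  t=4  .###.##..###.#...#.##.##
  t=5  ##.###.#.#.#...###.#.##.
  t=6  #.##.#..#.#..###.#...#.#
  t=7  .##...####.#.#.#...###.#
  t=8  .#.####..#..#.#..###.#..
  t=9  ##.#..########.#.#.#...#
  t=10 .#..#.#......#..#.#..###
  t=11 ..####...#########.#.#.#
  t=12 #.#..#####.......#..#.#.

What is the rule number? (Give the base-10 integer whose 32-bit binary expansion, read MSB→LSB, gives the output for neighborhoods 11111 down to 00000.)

  #####|.  b31=0 t=9,i=8
  ####.|.  b30=0 t=1,i=8
  ###.#|#  b29=1 t=0,i=2
  ###..|#  b28=1 t=0,i=16
  ##.##|#  b27=1 t=0,i=3
  ##.#.|.  b26=0 t=1,i=10
  ##..#|#  b25=1 t=0,i=6
  ##...|#  b24=1 t=0,i=17
  #.###|#  b23=1 t=0,i=0
  #.##.|#  b22=1 t=0,i=4
  #.#.#|.  b21=0 t=1,i=11
  #.#..|.  b20=0 t=4,i=13
  #..##|.  b19=0 t=0,i=10
  #..#.|#  b18=1 t=0,i=7
  #...#|#  b17=1 t=2,i=11
  #....|.  b16=0 t=0,i=18
  .####|.  b15=0 t=1,i=7
  .###.|.  b14=0 t=0,i=1
  .##.#|.  b13=0 t=0,i=12
  .##..|.  b12=0 t=0,i=5
  .#.##|.  b11=0 t=1,i=12
  .#.#.|#  b10=1 t=5,i=8
  .#..#|#  b9=1 t=0,i=9
  .#...|.  b8=0 t=2,i=10
  ..###|#  b7=1 t=4,i=9
  ..##.|#  b6=1 t=0,i=11
  ..#.#|#  b5=1 t=2,i=13
  ..#..|#  b4=1 t=0,i=8
  ...##|#  b3=1 t=0,i=20
  ...#.|#  b2=1 t=2,i=12
  ....#|#  b1=1 t=0,i=19
  .....|#  b0=1 t=10,i=9
  bits 00111011110001100000011011111111 = 1002833663

1002833663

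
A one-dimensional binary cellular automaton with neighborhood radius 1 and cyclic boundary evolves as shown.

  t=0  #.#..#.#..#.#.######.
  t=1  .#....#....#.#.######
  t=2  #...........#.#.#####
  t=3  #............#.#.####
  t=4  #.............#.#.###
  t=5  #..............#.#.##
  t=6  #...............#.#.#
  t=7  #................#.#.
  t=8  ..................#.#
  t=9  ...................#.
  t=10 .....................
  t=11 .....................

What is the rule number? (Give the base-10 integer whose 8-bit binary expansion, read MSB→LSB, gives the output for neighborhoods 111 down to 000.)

224

  nb ###: next=#  (t=0,i=15, bit7=1)
  nb ##.: next=#  (t=0,i=19, bit6=1)
  nb #.#: next=#  (t=0,i=1, bit5=1)
  nb #..: next=.  (t=0,i=3, bit4=0)
  nb .##: next=.  (t=0,i=14, bit3=0)
  nb .#.: next=.  (t=0,i=0, bit2=0)
  nb ..#: next=.  (t=0,i=4, bit1=0)
  nb ...: next=.  (t=1,i=3, bit0=0)
  bits 11100000 = 224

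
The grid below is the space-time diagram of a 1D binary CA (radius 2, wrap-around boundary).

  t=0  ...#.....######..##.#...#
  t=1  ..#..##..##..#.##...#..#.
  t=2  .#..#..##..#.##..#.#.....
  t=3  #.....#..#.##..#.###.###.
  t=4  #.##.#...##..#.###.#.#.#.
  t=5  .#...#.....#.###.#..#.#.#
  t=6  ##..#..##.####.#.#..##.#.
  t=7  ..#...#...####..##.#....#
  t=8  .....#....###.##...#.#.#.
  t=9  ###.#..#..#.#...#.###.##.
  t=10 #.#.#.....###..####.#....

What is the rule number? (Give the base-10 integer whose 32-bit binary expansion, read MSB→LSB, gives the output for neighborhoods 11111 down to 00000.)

1671007397

  ##### -> .   bit 31 = 0  t=0,i=11
  ####. -> #   bit 30 = 1  t=0,i=13
  ###.# -> #   bit 29 = 1  t=3,i=19
  ###.. -> .   bit 28 = 0  t=0,i=14
  ##.## -> .   bit 27 = 0  t=3,i=20
  ##.#. -> .   bit 26 = 0  t=0,i=19
  ##..# -> #   bit 25 = 1  t=0,i=15
  ##... -> #   bit 24 = 1  t=1,i=17
  #.### -> #   bit 23 = 1  t=3,i=17
  #.##. -> .   bit 22 = 0  t=1,i=15
  #.#.# -> .   bit 21 = 0  t=4,i=0
  #.#.. -> #   bit 20 = 1  t=0,i=20
  #..## -> #   bit 19 = 1  t=0,i=16
  #..#. -> .   bit 18 = 0  t=1,i=12
  #...# -> .   bit 17 = 0  t=0,i=1
  #.... -> #   bit 16 = 1  t=0,i=5
  .#### -> #   bit 15 = 1  t=0,i=10
  .###. -> .   bit 14 = 0  t=3,i=18
  .##.# -> .   bit 13 = 0  t=0,i=18
  .##.. -> .   bit 12 = 0  t=1,i=6
  .#.## -> #   bit 11 = 1  t=1,i=14
  .#.#. -> #   bit 10 = 1  t=2,i=18
  .#..# -> .   bit 9 = 0  t=1,i=3
  .#... -> .   bit 8 = 0  t=0,i=0
  ..### -> #   bit 7 = 1  t=0,i=9
  ..##. -> .   bit 6 = 0  t=0,i=17
  ..#.# -> #   bit 5 = 1  t=1,i=13
  ..#.. -> .   bit 4 = 0  t=0,i=3
  ...## -> .   bit 3 = 0  t=0,i=8
  ...#. -> #   bit 2 = 1  t=0,i=2
  ....# -> .   bit 1 = 0  t=0,i=7
  ..... -> #   bit 0 = 1  t=0,i=6
  bits 01100011100110011000110010100101 = 1671007397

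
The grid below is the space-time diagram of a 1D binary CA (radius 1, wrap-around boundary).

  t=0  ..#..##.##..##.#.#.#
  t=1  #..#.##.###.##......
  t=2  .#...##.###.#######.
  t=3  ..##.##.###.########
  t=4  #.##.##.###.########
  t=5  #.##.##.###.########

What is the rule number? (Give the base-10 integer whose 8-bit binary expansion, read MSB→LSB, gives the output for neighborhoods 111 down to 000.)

  nb ###: next=#  (t=1,i=9, bit7=1)
  nb ##.: next=#  (t=0,i=6, bit6=1)
  nb #.#: next=.  (t=0,i=7, bit5=0)
  nb #..: next=#  (t=0,i=0, bit4=1)
  nb .##: next=#  (t=0,i=5, bit3=1)
  nb .#.: next=.  (t=0,i=2, bit2=0)
  nb ..#: next=.  (t=0,i=1, bit1=0)
  nb ...: next=#  (t=1,i=15, bit0=1)
  bits 11011001 = 217

217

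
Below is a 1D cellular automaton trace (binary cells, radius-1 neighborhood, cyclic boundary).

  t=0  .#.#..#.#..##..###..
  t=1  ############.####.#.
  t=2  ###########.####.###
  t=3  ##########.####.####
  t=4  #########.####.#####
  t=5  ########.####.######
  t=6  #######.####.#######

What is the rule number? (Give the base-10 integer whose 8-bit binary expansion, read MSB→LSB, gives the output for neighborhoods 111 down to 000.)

190

  ###|#  b7=1 t=0,i=16
  ##.|.  b6=0 t=0,i=12
  #.#|#  b5=1 t=0,i=2
  #..|#  b4=1 t=0,i=4
  .##|#  b3=1 t=0,i=11
  .#.|#  b2=1 t=0,i=1
  ..#|#  b1=1 t=0,i=0
  ...|.  b0=0 t=0,i=19
  bits 10111110 = 190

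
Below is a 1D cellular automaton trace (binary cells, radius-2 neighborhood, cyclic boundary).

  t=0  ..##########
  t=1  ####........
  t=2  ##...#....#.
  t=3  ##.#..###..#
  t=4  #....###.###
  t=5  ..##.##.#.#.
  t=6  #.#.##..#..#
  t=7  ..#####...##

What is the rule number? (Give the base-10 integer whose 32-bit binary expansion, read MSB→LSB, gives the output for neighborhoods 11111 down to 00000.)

  #####|.  b31=0 t=0,i=4
  ####.|.  b30=0 t=0,i=10
  ###.#|.  b29=0 t=3,i=1
  ###..|.  b28=0 t=0,i=11
  ##.##|#  b27=1 t=4,i=8
  ##.#.|.  b26=0 t=3,i=2
  ##..#|#  b25=1 t=0,i=0
  ##...|.  b24=0 t=1,i=4
  #.###|.  b23=0 t=4,i=9
  #.##.|#  b22=1 t=2,i=0
  #.#.#|#  b21=1 t=5,i=8
  #.#..|.  b20=0 t=3,i=3
  #..##|#  b19=1 t=0,i=1
  #..#.|.  b18=0 t=6,i=7
  #...#|#  b17=1 t=2,i=3
  #....|#  b16=1 t=1,i=5
  .####|#  b15=1 t=0,i=3
  .###.|#  b14=1 t=3,i=0
  .##.#|.  b13=0 t=5,i=3
  .##..|#  b12=1 t=2,i=1
  .#.##|#  b11=1 t=2,i=11
  .#.#.|.  b10=0 t=5,i=9
  .#..#|.  b9=0 t=3,i=4
  .#...|#  b8=1 t=2,i=6
  ..###|#  b7=1 t=0,i=2
  ..##.|#  b6=1 t=5,i=2
  ..#.#|.  b5=0 t=2,i=10
  ..#..|.  b4=0 t=2,i=5
  ...##|.  b3=0 t=1,i=11
  ...#.|.  b2=0 t=2,i=4
  ....#|#  b1=1 t=1,i=10
  .....|.  b0=0 t=1,i=6
  bits 00001010011010111101100111000010 = 174840258

174840258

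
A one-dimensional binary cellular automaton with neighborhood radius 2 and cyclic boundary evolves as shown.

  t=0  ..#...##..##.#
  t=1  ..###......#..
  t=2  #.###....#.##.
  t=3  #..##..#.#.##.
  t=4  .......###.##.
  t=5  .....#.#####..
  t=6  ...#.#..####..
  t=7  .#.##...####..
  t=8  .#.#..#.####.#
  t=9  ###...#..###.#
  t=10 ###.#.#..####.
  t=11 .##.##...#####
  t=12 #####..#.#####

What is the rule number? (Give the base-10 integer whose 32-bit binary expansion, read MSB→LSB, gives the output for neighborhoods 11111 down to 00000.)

  #####|#  b31=1 t=5,i=9
  ####.|#  b30=1 t=5,i=10
  ###.#|#  b29=1 t=4,i=9
  ###..|#  b28=1 t=1,i=4
  ##.##|#  b27=1 t=4,i=10
  ##.#.|.  b26=0 t=0,i=12
  ##..#|.  b25=0 t=0,i=8
  ##...|.  b24=0 t=1,i=5
  #.###|.  b23=0 t=2,i=2
  #.##.|#  b22=1 t=2,i=11
  #.#.#|#  b21=1 t=2,i=0
  #.#..|.  b20=0 t=0,i=13
  #..##|.  b19=0 t=0,i=9
  #..#.|.  b18=0 t=0,i=1
  #...#|#  b17=1 t=0,i=4
  #....|.  b16=0 t=1,i=6
  .####|#  b15=1 t=5,i=8
  .###.|#  b14=1 t=1,i=3
  .##.#|#  b13=1 t=0,i=11
  .##..|.  b12=0 t=0,i=7
  .#.##|.  b11=0 t=2,i=1
  .#.#.|#  b10=1 t=3,i=8
  .#..#|.  b9=0 t=0,i=0
  .#...|#  b8=1 t=0,i=3
  ..###|#  b7=1 t=1,i=2
  ..##.|.  b6=0 t=0,i=6
  ..#.#|#  b5=1 t=2,i=9
  ..#..|#  b4=1 t=0,i=2
  ...##|.  b3=0 t=0,i=5
  ...#.|.  b2=0 t=1,i=10
  ....#|#  b1=1 t=1,i=0
  .....|.  b0=0 t=1,i=7
  bits 11111000011000101110010110110010 = 4167230898

4167230898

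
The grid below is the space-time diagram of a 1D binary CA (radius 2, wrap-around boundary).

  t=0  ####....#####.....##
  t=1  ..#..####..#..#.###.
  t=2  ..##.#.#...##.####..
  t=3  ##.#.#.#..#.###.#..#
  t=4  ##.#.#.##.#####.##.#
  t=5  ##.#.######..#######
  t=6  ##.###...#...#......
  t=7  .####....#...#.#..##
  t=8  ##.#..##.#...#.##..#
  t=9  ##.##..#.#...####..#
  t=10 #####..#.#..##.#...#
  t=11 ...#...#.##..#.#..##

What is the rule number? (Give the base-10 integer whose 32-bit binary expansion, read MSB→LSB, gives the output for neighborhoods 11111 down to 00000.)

  ##### -> .   bit 31 = 0  t=0,i=0
  ####. -> #   bit 30 = 1  t=0,i=2
  ###.# -> #   bit 29 = 1  t=3,i=1
  ###.. -> .   bit 28 = 0  t=0,i=3
  ##.## -> #   bit 27 = 1  t=2,i=13
  ##.#. -> .   bit 26 = 0  t=2,i=4
  ##..# -> .   bit 25 = 0  t=1,i=9
  ##... -> .   bit 24 = 0  t=0,i=4
  #.### -> #   bit 23 = 1  t=1,i=16
  #.##. -> #   bit 22 = 1  t=4,i=7
  #.#.# -> #   bit 21 = 1  t=2,i=5
  #.#.. -> #   bit 20 = 1  t=2,i=7
  #..## -> .   bit 19 = 0  t=1,i=4
  #..#. -> .   bit 18 = 0  t=1,i=10
  #...# -> .   bit 17 = 0  t=1,i=0
  #.... -> #   bit 16 = 1  t=0,i=5
  .#### -> .   bit 15 = 0  t=0,i=9
  .###. -> #   bit 14 = 1  t=1,i=17
  .##.# -> #   bit 13 = 1  t=2,i=3
  .##.. -> #   bit 12 = 1  t=8,i=16
  .#.## -> #   bit 11 = 1  t=1,i=15
  .#.#. -> .   bit 10 = 0  t=2,i=6
  .#..# -> #   bit 9 = 1  t=1,i=3
  .#... -> .   bit 8 = 0  t=2,i=8
  ..### -> #   bit 7 = 1  t=0,i=8
  ..##. -> .   bit 6 = 0  t=2,i=2
  ..#.# -> #   bit 5 = 1  t=1,i=14
  ..#.. -> #   bit 4 = 1  t=1,i=2
  ...## -> #   bit 3 = 1  t=0,i=7
  ...#. -> .   bit 2 = 0  t=1,i=1
  ....# -> #   bit 1 = 1  t=0,i=6
  ..... -> .   bit 0 = 0  t=0,i=15
  bits 01101000111100010111101010111010 = 1760656058

1760656058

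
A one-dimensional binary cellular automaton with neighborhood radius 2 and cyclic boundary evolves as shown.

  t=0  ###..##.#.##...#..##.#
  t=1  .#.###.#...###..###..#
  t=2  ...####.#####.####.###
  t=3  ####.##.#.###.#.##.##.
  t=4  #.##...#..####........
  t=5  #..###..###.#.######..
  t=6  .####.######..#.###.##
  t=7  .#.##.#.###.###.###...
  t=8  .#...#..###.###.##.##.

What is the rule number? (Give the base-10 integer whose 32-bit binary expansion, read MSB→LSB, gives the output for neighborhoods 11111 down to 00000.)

  [31] ##### => #  t=2,i=10
  [30] ####. => #  t=0,i=1
  [29] ###.# => #  t=1,i=5
  [28] ###.. => .  t=0,i=2
  [27] ##.## => .  t=0,i=20
  [26] ##.#. => #  t=0,i=7
  [25] ##..# => #  t=0,i=3
  [24] ##... => #  t=0,i=12
  [23] #.### => #  t=0,i=21
  [22] #.##. => .  t=0,i=10
  [21] #.#.# => .  t=0,i=8
  [20] #.#.. => .  t=1,i=7
  [19] #..## => #  t=0,i=4
  [18] #..#. => #  t=1,i=20
  [17] #...# => #  t=0,i=13
  [16] #.... => #  t=4,i=15
  [15] .#### => .  t=0,i=0
  [14] .###. => #  t=1,i=4
  [13] .##.# => .  t=0,i=6
  [12] .##.. => #  t=0,i=11
  [11] .#.## => .  t=0,i=9
  [10] .#.#. => .  t=1,i=0
  [9] .#..# => #  t=0,i=16
  [8] .#... => #  t=1,i=8
  [7] ..### => #  t=1,i=11
  [6] ..##. => #  t=0,i=5
  [5] ..#.# => #  t=1,i=21
  [4] ..#.. => .  t=0,i=15
  [3] ...## => #  t=1,i=10
  [2] ...#. => .  t=0,i=14
  [1] ....# => .  t=4,i=20
  [0] ..... => #  t=4,i=16
  bits 11100111100011110101001111101001 = 3884930025

3884930025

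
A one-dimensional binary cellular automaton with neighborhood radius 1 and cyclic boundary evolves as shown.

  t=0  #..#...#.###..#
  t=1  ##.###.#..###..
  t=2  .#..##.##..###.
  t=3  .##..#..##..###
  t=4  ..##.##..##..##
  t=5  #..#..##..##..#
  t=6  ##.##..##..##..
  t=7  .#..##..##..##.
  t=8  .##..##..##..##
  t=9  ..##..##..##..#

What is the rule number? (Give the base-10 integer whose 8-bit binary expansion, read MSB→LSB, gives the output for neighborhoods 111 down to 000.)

213

  [7] ### => #  t=0,i=10
  [6] ##. => #  t=0,i=0
  [5] #.# => .  t=0,i=8
  [4] #.. => #  t=0,i=1
  [3] .## => .  t=0,i=9
  [2] .#. => #  t=0,i=3
  [1] ..# => .  t=0,i=2
  [0] ... => #  t=0,i=5
  bits 11010101 = 213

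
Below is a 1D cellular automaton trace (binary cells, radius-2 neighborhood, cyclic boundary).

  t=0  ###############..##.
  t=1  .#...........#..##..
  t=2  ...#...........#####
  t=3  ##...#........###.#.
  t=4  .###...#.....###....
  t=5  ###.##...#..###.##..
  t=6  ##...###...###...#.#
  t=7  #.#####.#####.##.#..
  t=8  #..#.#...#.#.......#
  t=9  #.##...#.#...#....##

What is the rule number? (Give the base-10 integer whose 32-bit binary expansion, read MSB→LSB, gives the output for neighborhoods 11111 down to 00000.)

1091555560

  #####|.  b31=0 t=0,i=2
  ####.|#  b30=1 t=0,i=13
  ###.#|.  b29=0 t=3,i=16
  ###..|.  b28=0 t=0,i=14
  ##.##|.  b27=0 t=0,i=19
  ##.#.|.  b26=0 t=3,i=17
  ##..#|.  b25=0 t=0,i=15
  ##...|#  b24=1 t=1,i=18
  #.###|.  b23=0 t=0,i=0
  #.##.|.  b22=0 t=3,i=0
  #.#.#|.  b21=0 t=3,i=18
  #.#..|.  b20=0 t=7,i=17
  #..##|#  b19=1 t=0,i=16
  #..#.|#  b18=1 t=7,i=19
  #...#|#  b17=1 t=1,i=19
  #....|#  b16=1 t=1,i=3
  .####|#  b15=1 t=0,i=1
  .###.|#  b14=1 t=3,i=15
  .##.#|.  b13=0 t=0,i=18
  .##..|#  b12=1 t=1,i=17
  .#.##|.  b11=0 t=3,i=19
  .#.#.|.  b10=0 t=8,i=4
  .#..#|.  b9=0 t=1,i=14
  .#...|.  b8=0 t=1,i=2
  ..###|#  b7=1 t=2,i=15
  ..##.|#  b6=1 t=0,i=17
  ..#.#|#  b5=1 t=6,i=17
  ..#..|.  b4=0 t=1,i=1
  ...##|#  b3=1 t=2,i=14
  ...#.|.  b2=0 t=1,i=0
  ....#|.  b1=0 t=1,i=11
  .....|.  b0=0 t=1,i=4
  bits 01000001000011111101000011101000 = 1091555560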